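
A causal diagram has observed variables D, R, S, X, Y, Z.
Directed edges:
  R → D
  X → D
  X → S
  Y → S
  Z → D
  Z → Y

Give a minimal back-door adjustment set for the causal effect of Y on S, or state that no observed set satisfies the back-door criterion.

desc(Y)\{Y}={S}; candidates ⊆ {D,R,X,Z}.
∅: Y⊥S given ∅ in G with Y→· removed — back-door holds.

Y→S: minimal back-door set ∅.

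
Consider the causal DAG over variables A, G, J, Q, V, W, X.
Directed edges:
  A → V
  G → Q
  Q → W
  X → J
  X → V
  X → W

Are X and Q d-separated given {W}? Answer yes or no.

No — X and Q are d-connected given {W}.

Bayes-Ball from X | {W} reaches {G,J,Q,V}.
Q ∈ reach(X|{W}) ⇒ X ⊥̸ Q | {W}.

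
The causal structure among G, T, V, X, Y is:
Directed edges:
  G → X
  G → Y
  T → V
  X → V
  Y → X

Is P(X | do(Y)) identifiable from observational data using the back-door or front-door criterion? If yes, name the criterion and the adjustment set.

desc(Y)\{Y}={V,X}; candidates ⊆ {G,T}.
size 0: {}; under {} Y still reaches {G,V,X} ∋ X.
{G}: Y⊥X given {G} in G with Y→· removed — back-door holds.
P(X|do(Y)) = Σ_{G} P(X|Y,G)·P(G).

P(X|do(Y)): backdoor, adjust for {G}.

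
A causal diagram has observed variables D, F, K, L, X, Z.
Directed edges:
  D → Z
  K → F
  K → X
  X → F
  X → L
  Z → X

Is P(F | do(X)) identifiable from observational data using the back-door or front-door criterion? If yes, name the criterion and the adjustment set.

P(F|do(X)): backdoor, adjust for {K}.

desc(X)\{X}={F,L}; candidates ⊆ {D,K,Z}.
size 0: {}; under {} X still reaches {D,F,K,Z} ∋ F.
{K}: X⊥F given {K} in G with X→· removed — back-door holds.
P(F|do(X)) = Σ_{K} P(F|X,K)·P(K).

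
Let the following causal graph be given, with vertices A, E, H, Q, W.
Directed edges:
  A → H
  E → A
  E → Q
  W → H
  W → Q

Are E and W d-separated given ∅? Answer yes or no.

Bayes-Ball from E | ∅ reaches {A,H,Q}.
W ∉ reach(E|∅) ⇒ E ⊥ W | ∅.

Yes — E ⊥ W | ∅.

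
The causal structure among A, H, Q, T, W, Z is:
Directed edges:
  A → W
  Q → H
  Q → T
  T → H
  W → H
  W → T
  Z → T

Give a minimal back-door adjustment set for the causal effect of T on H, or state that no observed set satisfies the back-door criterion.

T→H: minimal back-door set {Q, W}.

desc(T)\{T}={H}; candidates ⊆ {A,Q,W,Z}.
size 0: {}; under {} T still reaches {A,H,Q,W,Z} ∋ H.
size 1: {A}, {Q}, {W} …(+1); under {A} T still reaches {H,Q,W,Z} ∋ H.
{Q,W}: T⊥H given {Q,W} in G with T→· removed — back-door holds.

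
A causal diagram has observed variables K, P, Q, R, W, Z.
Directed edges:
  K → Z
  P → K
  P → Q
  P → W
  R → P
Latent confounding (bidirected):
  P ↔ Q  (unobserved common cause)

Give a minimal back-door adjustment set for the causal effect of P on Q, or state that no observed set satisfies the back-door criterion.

desc(P)\{P}={K,Q,W,Z}; candidates ⊆ {R}.
P↔Q: latent back-door arc(s) into P.
size 0: {}; under {} P still reaches {Q,R} ∋ Q.
size 1: {R}; under {R} P still reaches {Q} ∋ Q.
P↔Q cannot be blocked by any observed set — no back-door set.

P→Q: no observed back-door set.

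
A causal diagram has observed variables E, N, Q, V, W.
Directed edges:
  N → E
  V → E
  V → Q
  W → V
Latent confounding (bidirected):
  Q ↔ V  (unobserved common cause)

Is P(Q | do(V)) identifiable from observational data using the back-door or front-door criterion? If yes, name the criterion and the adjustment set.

desc(V)\{V}={E,Q}; candidates ⊆ {N,W}.
V↔Q: latent back-door arc(s) into V.
size 0: {}; under {} V still reaches {Q,W} ∋ Q.
size 1: {N}, {W}; under {N} V still reaches {Q,W} ∋ Q.
size 2: {N,W}; under {N,W} V still reaches {Q} ∋ Q.
V↔Q cannot be blocked by any observed set — no back-door set.
No mediator lies on a directed V→…→Q path.
Neither criterion identifies P(Q|do(V)) in this graph.

P(Q|do(V)): not identifiable (no BD/FD set).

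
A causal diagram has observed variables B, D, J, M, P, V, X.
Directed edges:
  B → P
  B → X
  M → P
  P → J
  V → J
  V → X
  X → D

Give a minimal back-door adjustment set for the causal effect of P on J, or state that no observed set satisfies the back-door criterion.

desc(P)\{P}={J}; candidates ⊆ {B,D,M,V,X}.
∅: P⊥J given ∅ in G with P→· removed — back-door holds.

P→J: minimal back-door set ∅.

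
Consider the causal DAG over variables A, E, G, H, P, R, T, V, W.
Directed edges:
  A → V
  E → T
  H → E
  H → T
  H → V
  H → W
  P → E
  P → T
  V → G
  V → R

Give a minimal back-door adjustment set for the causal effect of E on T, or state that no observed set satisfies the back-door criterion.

desc(E)\{E}={T}; candidates ⊆ {A,G,H,P,R,V,W}.
size 0: {}; under {} E still reaches {G,H,P,R,T,V,W} ∋ T.
size 1: {A}, {G}, {H} …(+4); under {A} E still reaches {G,H,P,R,T,V,W} ∋ T.
{H,P}: E⊥T given {H,P} in G with E→· removed — back-door holds.

E→T: minimal back-door set {H, P}.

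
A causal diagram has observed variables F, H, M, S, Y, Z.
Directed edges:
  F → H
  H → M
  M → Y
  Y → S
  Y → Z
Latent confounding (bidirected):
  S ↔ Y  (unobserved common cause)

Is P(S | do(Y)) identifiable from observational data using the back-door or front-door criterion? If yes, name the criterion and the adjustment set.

P(S|do(Y)): not identifiable (no BD/FD set).

desc(Y)\{Y}={S,Z}; candidates ⊆ {F,H,M}.
Y↔S: latent back-door arc(s) into Y.
size 0: {}; under {} Y still reaches {F,H,M,S} ∋ S.
size 1: {F}, {H}, {M}; under {F} Y still reaches {H,M,S} ∋ S.
size 2: {F,H}, {F,M}, {H,M}; under {F,H} Y still reaches {M,S} ∋ S.
Y↔S cannot be blocked by any observed set — no back-door set.
No mediator lies on a directed Y→…→S path.
Neither criterion identifies P(S|do(Y)) in this graph.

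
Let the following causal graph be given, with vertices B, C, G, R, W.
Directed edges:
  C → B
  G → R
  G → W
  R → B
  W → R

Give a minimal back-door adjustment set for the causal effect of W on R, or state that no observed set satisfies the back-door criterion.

W→R: minimal back-door set {G}.

desc(W)\{W}={B,R}; candidates ⊆ {C,G}.
size 0: {}; under {} W still reaches {B,G,R} ∋ R.
{G}: W⊥R given {G} in G with W→· removed — back-door holds.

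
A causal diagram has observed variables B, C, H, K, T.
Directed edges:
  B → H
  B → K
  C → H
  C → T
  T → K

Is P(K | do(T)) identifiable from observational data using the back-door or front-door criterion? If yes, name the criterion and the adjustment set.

desc(T)\{T}={K}; candidates ⊆ {B,C,H}.
∅: T⊥K given ∅ in G with T→· removed — back-door holds.
P(K|do(T)) = P(K|T) — no adjustment needed.

P(K|do(T)): backdoor, adjust for ∅.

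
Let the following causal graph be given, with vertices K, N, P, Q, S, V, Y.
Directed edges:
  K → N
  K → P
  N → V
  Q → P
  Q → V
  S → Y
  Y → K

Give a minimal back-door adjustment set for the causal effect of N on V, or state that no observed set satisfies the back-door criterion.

desc(N)\{N}={V}; candidates ⊆ {K,P,Q,S,Y}.
∅: N⊥V given ∅ in G with N→· removed — back-door holds.

N→V: minimal back-door set ∅.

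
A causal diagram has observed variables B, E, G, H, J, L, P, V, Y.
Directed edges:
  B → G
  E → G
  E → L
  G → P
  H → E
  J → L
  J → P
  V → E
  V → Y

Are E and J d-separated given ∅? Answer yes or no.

Yes — E ⊥ J | ∅.

Bayes-Ball from E | ∅ reaches {G,H,L,P,V,Y}.
J ∉ reach(E|∅) ⇒ E ⊥ J | ∅.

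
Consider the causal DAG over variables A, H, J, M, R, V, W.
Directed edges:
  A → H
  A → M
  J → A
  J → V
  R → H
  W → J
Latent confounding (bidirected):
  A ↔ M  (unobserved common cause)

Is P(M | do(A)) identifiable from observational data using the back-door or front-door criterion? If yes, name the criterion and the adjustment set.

P(M|do(A)): not identifiable (no BD/FD set).

desc(A)\{A}={H,M}; candidates ⊆ {J,R,V,W}.
A↔M: latent back-door arc(s) into A.
size 0: {}; under {} A still reaches {J,M,V,W} ∋ M.
size 1: {J}, {R}, {V} …(+1); under {J} A still reaches {M} ∋ M.
size 2: {J,R}, {J,V}, {J,W} …(+3); under {J,R} A still reaches {M} ∋ M.
A↔M cannot be blocked by any observed set — no back-door set.
No mediator lies on a directed A→…→M path.
Neither criterion identifies P(M|do(A)) in this graph.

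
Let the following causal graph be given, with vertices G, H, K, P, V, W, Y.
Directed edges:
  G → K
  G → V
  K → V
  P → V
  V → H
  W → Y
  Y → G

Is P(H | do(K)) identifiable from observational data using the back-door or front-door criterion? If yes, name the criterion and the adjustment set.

desc(K)\{K}={H,V}; candidates ⊆ {G,P,W,Y}.
size 0: {}; under {} K still reaches {G,H,V,W,Y} ∋ H.
{G}: K⊥H given {G} in G with K→· removed — back-door holds.
P(H|do(K)) = Σ_{G} P(H|K,G)·P(G).

P(H|do(K)): backdoor, adjust for {G}.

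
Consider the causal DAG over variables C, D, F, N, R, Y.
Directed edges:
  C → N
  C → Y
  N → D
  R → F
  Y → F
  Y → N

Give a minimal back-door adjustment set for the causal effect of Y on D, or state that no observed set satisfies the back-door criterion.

desc(Y)\{Y}={D,F,N}; candidates ⊆ {C,R}.
size 0: {}; under {} Y still reaches {C,D,N} ∋ D.
{C}: Y⊥D given {C} in G with Y→· removed — back-door holds.

Y→D: minimal back-door set {C}.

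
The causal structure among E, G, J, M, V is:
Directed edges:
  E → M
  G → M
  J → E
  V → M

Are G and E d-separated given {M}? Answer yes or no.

Bayes-Ball from G | {M} reaches {E,J,V}.
E ∈ reach(G|{M}) ⇒ G ⊥̸ E | {M}.

No — G and E are d-connected given {M}.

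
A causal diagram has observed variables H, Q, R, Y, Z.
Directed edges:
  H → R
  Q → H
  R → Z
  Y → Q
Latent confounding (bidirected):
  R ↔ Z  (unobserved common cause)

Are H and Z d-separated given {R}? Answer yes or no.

No — H and Z are d-connected given {R}.

Bayes-Ball from H | {R} reaches {Q,Y,Z}.
Z ∈ reach(H|{R}) ⇒ H ⊥̸ Z | {R}.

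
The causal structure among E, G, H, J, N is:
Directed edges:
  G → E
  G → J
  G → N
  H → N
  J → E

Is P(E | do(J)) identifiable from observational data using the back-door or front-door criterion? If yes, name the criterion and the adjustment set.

P(E|do(J)): backdoor, adjust for {G}.

desc(J)\{J}={E}; candidates ⊆ {G,H,N}.
size 0: {}; under {} J still reaches {E,G,N} ∋ E.
{G}: J⊥E given {G} in G with J→· removed — back-door holds.
P(E|do(J)) = Σ_{G} P(E|J,G)·P(G).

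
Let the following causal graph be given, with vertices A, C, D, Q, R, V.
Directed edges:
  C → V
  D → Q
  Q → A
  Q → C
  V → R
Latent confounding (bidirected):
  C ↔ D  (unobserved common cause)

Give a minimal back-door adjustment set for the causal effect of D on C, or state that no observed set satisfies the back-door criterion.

desc(D)\{D}={A,C,Q,R,V}; candidates ⊆ {—}.
D↔C: latent back-door arc(s) into D.
size 0: {}; under {} D still reaches {C,R,V} ∋ C.
D↔C cannot be blocked by any observed set — no back-door set.

D→C: no observed back-door set.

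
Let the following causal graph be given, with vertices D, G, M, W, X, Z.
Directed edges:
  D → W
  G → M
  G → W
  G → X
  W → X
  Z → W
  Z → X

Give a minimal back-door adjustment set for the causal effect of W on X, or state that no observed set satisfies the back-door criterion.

desc(W)\{W}={X}; candidates ⊆ {D,G,M,Z}.
size 0: {}; under {} W still reaches {D,G,M,X,Z} ∋ X.
size 1: {D}, {G}, {M} …(+1); under {D} W still reaches {G,M,X,Z} ∋ X.
{G,Z}: W⊥X given {G,Z} in G with W→· removed — back-door holds.

W→X: minimal back-door set {G, Z}.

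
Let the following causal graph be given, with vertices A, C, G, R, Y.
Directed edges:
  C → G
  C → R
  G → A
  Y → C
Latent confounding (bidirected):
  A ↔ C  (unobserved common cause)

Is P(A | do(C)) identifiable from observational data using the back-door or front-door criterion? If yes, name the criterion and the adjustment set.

desc(C)\{C}={A,G,R}; candidates ⊆ {Y}.
C↔A: latent back-door arc(s) into C.
size 0: {}; under {} C still reaches {A,Y} ∋ A.
size 1: {Y}; under {Y} C still reaches {A} ∋ A.
C↔A cannot be blocked by any observed set — no back-door set.
{G}: (i) intercepts every directed C→A path; (ii) no back-door C→{G}; (iii) {C} blocks every back-door {G}→A. Front-door holds.
P(A|do(C)) = Σ_{G} P(G|C) Σ_{C'} P(A|G,C')P(C').

P(A|do(C)): frontdoor, adjust for {G}.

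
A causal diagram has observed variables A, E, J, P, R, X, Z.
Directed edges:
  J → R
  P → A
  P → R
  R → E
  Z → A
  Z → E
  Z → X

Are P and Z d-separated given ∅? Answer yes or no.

Bayes-Ball from P | ∅ reaches {A,E,R}.
Z ∉ reach(P|∅) ⇒ P ⊥ Z | ∅.

Yes — P ⊥ Z | ∅.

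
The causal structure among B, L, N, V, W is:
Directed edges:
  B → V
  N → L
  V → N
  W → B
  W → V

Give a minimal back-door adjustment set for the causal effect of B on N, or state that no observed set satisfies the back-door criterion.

desc(B)\{B}={L,N,V}; candidates ⊆ {W}.
size 0: {}; under {} B still reaches {L,N,V,W} ∋ N.
{W}: B⊥N given {W} in G with B→· removed — back-door holds.

B→N: minimal back-door set {W}.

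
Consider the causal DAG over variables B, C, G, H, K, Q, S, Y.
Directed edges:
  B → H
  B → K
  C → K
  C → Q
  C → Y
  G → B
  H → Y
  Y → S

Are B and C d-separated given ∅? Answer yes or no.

Bayes-Ball from B | ∅ reaches {G,H,K,S,Y}.
C ∉ reach(B|∅) ⇒ B ⊥ C | ∅.

Yes — B ⊥ C | ∅.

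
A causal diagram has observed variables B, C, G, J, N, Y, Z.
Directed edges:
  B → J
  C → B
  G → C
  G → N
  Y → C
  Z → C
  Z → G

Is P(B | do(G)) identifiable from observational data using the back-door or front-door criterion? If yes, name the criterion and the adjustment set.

P(B|do(G)): backdoor, adjust for {Z}.

desc(G)\{G}={B,C,J,N}; candidates ⊆ {Y,Z}.
size 0: {}; under {} G still reaches {B,C,J,Z} ∋ B.
{Z}: G⊥B given {Z} in G with G→· removed — back-door holds.
P(B|do(G)) = Σ_{Z} P(B|G,Z)·P(Z).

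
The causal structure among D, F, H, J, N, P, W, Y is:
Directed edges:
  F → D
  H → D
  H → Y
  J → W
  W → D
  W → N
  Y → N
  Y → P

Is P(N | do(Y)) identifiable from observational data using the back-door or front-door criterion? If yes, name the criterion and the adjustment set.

P(N|do(Y)): backdoor, adjust for ∅.

desc(Y)\{Y}={N,P}; candidates ⊆ {D,F,H,J,W}.
∅: Y⊥N given ∅ in G with Y→· removed — back-door holds.
P(N|do(Y)) = P(N|Y) — no adjustment needed.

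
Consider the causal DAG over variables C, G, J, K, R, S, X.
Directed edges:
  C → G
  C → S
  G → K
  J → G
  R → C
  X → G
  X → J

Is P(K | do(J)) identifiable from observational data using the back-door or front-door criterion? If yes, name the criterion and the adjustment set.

desc(J)\{J}={G,K}; candidates ⊆ {C,R,S,X}.
size 0: {}; under {} J still reaches {G,K,X} ∋ K.
{X}: J⊥K given {X} in G with J→· removed — back-door holds.
P(K|do(J)) = Σ_{X} P(K|J,X)·P(X).

P(K|do(J)): backdoor, adjust for {X}.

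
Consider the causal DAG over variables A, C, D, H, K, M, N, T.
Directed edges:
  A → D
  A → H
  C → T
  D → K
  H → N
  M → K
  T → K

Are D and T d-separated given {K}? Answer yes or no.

Bayes-Ball from D | {K} reaches {A,C,H,M,N,T}.
T ∈ reach(D|{K}) ⇒ D ⊥̸ T | {K}.

No — D and T are d-connected given {K}.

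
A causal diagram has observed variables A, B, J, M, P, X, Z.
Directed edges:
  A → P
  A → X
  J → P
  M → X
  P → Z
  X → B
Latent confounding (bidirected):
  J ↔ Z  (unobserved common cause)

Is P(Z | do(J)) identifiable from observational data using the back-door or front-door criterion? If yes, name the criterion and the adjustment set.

P(Z|do(J)): frontdoor, adjust for {P}.

desc(J)\{J}={P,Z}; candidates ⊆ {A,B,M,X}.
J↔Z: latent back-door arc(s) into J.
size 0: {}; under {} J still reaches {Z} ∋ Z.
size 1: {A}, {B}, {M} …(+1); under {A} J still reaches {Z} ∋ Z.
size 2: {A,B}, {A,M}, {A,X} …(+3); under {A,B} J still reaches {Z} ∋ Z.
J↔Z cannot be blocked by any observed set — no back-door set.
{P}: (i) intercepts every directed J→Z path; (ii) no back-door J→{P}; (iii) {J} blocks every back-door {P}→Z. Front-door holds.
P(Z|do(J)) = Σ_{P} P(P|J) Σ_{J'} P(Z|P,J')P(J').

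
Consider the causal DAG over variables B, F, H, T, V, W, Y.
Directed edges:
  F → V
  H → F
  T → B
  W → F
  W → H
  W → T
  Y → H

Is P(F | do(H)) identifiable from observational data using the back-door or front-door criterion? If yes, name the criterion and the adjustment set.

desc(H)\{H}={F,V}; candidates ⊆ {B,T,W,Y}.
size 0: {}; under {} H still reaches {B,F,T,V,W,Y} ∋ F.
{W}: H⊥F given {W} in G with H→· removed — back-door holds.
P(F|do(H)) = Σ_{W} P(F|H,W)·P(W).

P(F|do(H)): backdoor, adjust for {W}.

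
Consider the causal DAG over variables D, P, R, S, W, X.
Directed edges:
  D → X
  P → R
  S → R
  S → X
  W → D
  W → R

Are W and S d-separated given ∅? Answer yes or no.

Yes — W ⊥ S | ∅.

Bayes-Ball from W | ∅ reaches {D,R,X}.
S ∉ reach(W|∅) ⇒ W ⊥ S | ∅.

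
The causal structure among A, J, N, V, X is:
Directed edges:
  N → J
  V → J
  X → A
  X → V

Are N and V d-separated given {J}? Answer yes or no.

No — N and V are d-connected given {J}.

Bayes-Ball from N | {J} reaches {A,V,X}.
V ∈ reach(N|{J}) ⇒ N ⊥̸ V | {J}.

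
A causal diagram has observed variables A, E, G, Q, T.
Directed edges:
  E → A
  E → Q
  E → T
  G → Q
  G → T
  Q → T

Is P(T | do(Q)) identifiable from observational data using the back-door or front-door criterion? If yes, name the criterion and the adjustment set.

desc(Q)\{Q}={T}; candidates ⊆ {A,E,G}.
size 0: {}; under {} Q still reaches {A,E,G,T} ∋ T.
size 1: {A}, {E}, {G}; under {A} Q still reaches {E,G,T} ∋ T.
{E,G}: Q⊥T given {E,G} in G with Q→· removed — back-door holds.
P(T|do(Q)) = Σ_{E,G} P(T|Q,E,G)·P(E,G).

P(T|do(Q)): backdoor, adjust for {E, G}.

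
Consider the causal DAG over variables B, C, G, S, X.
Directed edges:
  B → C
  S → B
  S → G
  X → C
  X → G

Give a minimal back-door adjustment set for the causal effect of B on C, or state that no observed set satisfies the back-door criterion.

B→C: minimal back-door set ∅.

desc(B)\{B}={C}; candidates ⊆ {G,S,X}.
∅: B⊥C given ∅ in G with B→· removed — back-door holds.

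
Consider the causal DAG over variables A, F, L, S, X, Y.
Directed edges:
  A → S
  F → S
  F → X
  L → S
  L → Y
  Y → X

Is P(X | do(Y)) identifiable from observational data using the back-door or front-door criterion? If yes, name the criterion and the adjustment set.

desc(Y)\{Y}={X}; candidates ⊆ {A,F,L,S}.
∅: Y⊥X given ∅ in G with Y→· removed — back-door holds.
P(X|do(Y)) = P(X|Y) — no adjustment needed.

P(X|do(Y)): backdoor, adjust for ∅.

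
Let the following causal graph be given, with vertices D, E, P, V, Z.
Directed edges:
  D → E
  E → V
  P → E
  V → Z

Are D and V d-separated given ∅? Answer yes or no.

No — D and V are d-connected given ∅.

Bayes-Ball from D | ∅ reaches {E,V,Z}.
V ∈ reach(D|∅) ⇒ D ⊥̸ V | ∅.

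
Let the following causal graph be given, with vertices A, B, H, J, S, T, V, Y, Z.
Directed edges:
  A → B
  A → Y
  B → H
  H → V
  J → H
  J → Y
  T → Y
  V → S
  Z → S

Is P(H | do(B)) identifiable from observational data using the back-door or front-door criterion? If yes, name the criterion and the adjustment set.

P(H|do(B)): backdoor, adjust for ∅.

desc(B)\{B}={H,S,V}; candidates ⊆ {A,J,T,Y,Z}.
∅: B⊥H given ∅ in G with B→· removed — back-door holds.
P(H|do(B)) = P(H|B) — no adjustment needed.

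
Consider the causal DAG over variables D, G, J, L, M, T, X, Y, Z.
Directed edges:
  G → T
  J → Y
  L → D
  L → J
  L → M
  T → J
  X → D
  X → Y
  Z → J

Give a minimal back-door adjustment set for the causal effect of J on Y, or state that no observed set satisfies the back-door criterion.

desc(J)\{J}={Y}; candidates ⊆ {D,G,L,M,T,X,Z}.
∅: J⊥Y given ∅ in G with J→· removed — back-door holds.

J→Y: minimal back-door set ∅.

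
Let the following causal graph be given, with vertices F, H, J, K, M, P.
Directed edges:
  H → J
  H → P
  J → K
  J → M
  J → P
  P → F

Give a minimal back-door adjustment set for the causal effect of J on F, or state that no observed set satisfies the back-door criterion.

J→F: minimal back-door set {H}.

desc(J)\{J}={F,K,M,P}; candidates ⊆ {H}.
size 0: {}; under {} J still reaches {F,H,P} ∋ F.
{H}: J⊥F given {H} in G with J→· removed — back-door holds.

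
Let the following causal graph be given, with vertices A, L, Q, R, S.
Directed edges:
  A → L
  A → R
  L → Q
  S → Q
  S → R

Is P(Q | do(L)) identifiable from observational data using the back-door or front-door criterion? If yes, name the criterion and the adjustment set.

desc(L)\{L}={Q}; candidates ⊆ {A,R,S}.
∅: L⊥Q given ∅ in G with L→· removed — back-door holds.
P(Q|do(L)) = P(Q|L) — no adjustment needed.

P(Q|do(L)): backdoor, adjust for ∅.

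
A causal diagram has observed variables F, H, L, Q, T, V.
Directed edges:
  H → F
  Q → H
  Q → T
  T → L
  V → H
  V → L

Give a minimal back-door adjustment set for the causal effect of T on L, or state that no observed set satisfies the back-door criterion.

desc(T)\{T}={L}; candidates ⊆ {F,H,Q,V}.
∅: T⊥L given ∅ in G with T→· removed — back-door holds.

T→L: minimal back-door set ∅.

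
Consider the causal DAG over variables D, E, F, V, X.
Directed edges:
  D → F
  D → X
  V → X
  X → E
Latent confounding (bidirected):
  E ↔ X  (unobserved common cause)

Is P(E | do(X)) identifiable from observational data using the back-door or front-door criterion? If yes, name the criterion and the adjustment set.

desc(X)\{X}={E}; candidates ⊆ {D,F,V}.
X↔E: latent back-door arc(s) into X.
size 0: {}; under {} X still reaches {D,E,F,V} ∋ E.
size 1: {D}, {F}, {V}; under {D} X still reaches {E,V} ∋ E.
size 2: {D,F}, {D,V}, {F,V}; under {D,F} X still reaches {E,V} ∋ E.
X↔E cannot be blocked by any observed set — no back-door set.
No mediator lies on a directed X→…→E path.
Neither criterion identifies P(E|do(X)) in this graph.

P(E|do(X)): not identifiable (no BD/FD set).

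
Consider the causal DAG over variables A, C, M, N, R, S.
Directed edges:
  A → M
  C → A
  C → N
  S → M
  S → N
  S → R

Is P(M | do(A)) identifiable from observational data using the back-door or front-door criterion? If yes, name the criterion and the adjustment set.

desc(A)\{A}={M}; candidates ⊆ {C,N,R,S}.
∅: A⊥M given ∅ in G with A→· removed — back-door holds.
P(M|do(A)) = P(M|A) — no adjustment needed.

P(M|do(A)): backdoor, adjust for ∅.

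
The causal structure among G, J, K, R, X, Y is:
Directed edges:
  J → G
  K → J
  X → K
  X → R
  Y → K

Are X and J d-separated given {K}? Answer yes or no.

Yes — X ⊥ J | {K}.

Bayes-Ball from X | {K} reaches {R,Y}.
J ∉ reach(X|{K}) ⇒ X ⊥ J | {K}.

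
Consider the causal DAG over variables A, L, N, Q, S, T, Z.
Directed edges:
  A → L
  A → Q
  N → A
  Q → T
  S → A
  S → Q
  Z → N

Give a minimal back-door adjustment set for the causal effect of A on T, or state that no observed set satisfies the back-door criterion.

A→T: minimal back-door set {S}.

desc(A)\{A}={L,Q,T}; candidates ⊆ {N,S,Z}.
size 0: {}; under {} A still reaches {N,Q,S,T,Z} ∋ T.
{S}: A⊥T given {S} in G with A→· removed — back-door holds.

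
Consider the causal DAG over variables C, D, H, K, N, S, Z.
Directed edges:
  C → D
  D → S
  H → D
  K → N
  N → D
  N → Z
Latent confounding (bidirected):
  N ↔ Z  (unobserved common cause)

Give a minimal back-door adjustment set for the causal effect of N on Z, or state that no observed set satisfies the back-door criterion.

desc(N)\{N}={D,S,Z}; candidates ⊆ {C,H,K}.
N↔Z: latent back-door arc(s) into N.
size 0: {}; under {} N still reaches {K,Z} ∋ Z.
size 1: {C}, {H}, {K}; under {C} N still reaches {K,Z} ∋ Z.
size 2: {C,H}, {C,K}, {H,K}; under {C,H} N still reaches {K,Z} ∋ Z.
N↔Z cannot be blocked by any observed set — no back-door set.

N→Z: no observed back-door set.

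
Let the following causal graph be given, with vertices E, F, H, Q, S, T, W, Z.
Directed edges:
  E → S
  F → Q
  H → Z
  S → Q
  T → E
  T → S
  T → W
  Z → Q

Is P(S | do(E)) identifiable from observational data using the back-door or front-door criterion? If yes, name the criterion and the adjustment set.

desc(E)\{E}={Q,S}; candidates ⊆ {F,H,T,W,Z}.
size 0: {}; under {} E still reaches {Q,S,T,W} ∋ S.
{T}: E⊥S given {T} in G with E→· removed — back-door holds.
P(S|do(E)) = Σ_{T} P(S|E,T)·P(T).

P(S|do(E)): backdoor, adjust for {T}.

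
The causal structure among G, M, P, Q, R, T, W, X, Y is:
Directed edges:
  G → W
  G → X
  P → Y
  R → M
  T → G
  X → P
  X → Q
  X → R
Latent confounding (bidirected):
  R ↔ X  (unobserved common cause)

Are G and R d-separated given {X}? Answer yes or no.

No — G and R are d-connected given {X}.

Bayes-Ball from G | {X} reaches {M,R,T,W}.
R ∈ reach(G|{X}) ⇒ G ⊥̸ R | {X}.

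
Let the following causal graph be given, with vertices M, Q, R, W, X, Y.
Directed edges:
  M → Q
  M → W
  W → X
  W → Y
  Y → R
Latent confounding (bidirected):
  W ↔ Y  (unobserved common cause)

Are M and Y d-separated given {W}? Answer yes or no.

No — M and Y are d-connected given {W}.

Bayes-Ball from M | {W} reaches {Q,R,Y}.
Y ∈ reach(M|{W}) ⇒ M ⊥̸ Y | {W}.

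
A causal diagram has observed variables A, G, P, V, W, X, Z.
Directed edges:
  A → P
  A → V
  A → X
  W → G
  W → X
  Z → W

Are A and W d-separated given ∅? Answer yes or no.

Yes — A ⊥ W | ∅.

Bayes-Ball from A | ∅ reaches {P,V,X}.
W ∉ reach(A|∅) ⇒ A ⊥ W | ∅.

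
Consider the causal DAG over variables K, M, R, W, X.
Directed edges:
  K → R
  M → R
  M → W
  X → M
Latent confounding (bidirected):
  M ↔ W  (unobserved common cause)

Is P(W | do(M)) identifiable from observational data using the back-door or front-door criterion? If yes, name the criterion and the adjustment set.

P(W|do(M)): not identifiable (no BD/FD set).

desc(M)\{M}={R,W}; candidates ⊆ {K,X}.
M↔W: latent back-door arc(s) into M.
size 0: {}; under {} M still reaches {W,X} ∋ W.
size 1: {K}, {X}; under {K} M still reaches {W,X} ∋ W.
size 2: {K,X}; under {K,X} M still reaches {W} ∋ W.
M↔W cannot be blocked by any observed set — no back-door set.
No mediator lies on a directed M→…→W path.
Neither criterion identifies P(W|do(M)) in this graph.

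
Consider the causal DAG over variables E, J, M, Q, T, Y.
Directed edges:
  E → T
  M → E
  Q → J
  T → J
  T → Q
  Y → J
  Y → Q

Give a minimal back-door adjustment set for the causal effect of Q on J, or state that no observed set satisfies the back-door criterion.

Q→J: minimal back-door set {T, Y}.

desc(Q)\{Q}={J}; candidates ⊆ {E,M,T,Y}.
size 0: {}; under {} Q still reaches {E,J,M,T,Y} ∋ J.
size 1: {E}, {M}, {T} …(+1); under {E} Q still reaches {J,T,Y} ∋ J.
{T,Y}: Q⊥J given {T,Y} in G with Q→· removed — back-door holds.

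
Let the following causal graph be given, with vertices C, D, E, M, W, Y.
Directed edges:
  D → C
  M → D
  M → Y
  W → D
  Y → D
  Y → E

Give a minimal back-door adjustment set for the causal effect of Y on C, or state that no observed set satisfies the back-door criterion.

Y→C: minimal back-door set {M}.

desc(Y)\{Y}={C,D,E}; candidates ⊆ {M,W}.
size 0: {}; under {} Y still reaches {C,D,M} ∋ C.
{M}: Y⊥C given {M} in G with Y→· removed — back-door holds.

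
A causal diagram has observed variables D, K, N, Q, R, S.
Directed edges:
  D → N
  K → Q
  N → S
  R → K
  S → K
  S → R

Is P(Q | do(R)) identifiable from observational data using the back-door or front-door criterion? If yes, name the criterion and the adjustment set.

desc(R)\{R}={K,Q}; candidates ⊆ {D,N,S}.
size 0: {}; under {} R still reaches {D,K,N,Q,S} ∋ Q.
{S}: R⊥Q given {S} in G with R→· removed — back-door holds.
P(Q|do(R)) = Σ_{S} P(Q|R,S)·P(S).

P(Q|do(R)): backdoor, adjust for {S}.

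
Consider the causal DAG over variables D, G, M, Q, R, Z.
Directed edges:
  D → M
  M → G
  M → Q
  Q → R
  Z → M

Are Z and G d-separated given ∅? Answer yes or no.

Bayes-Ball from Z | ∅ reaches {G,M,Q,R}.
G ∈ reach(Z|∅) ⇒ Z ⊥̸ G | ∅.

No — Z and G are d-connected given ∅.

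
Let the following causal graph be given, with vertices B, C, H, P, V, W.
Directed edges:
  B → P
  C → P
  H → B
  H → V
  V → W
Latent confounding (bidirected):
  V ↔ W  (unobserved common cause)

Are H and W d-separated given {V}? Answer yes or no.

No — H and W are d-connected given {V}.

Bayes-Ball from H | {V} reaches {B,P,W}.
W ∈ reach(H|{V}) ⇒ H ⊥̸ W | {V}.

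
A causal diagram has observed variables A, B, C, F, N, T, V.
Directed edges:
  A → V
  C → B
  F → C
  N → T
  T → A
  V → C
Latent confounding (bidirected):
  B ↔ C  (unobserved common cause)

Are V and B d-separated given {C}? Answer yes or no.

Bayes-Ball from V | {C} reaches {A,B,F,N,T}.
B ∈ reach(V|{C}) ⇒ V ⊥̸ B | {C}.

No — V and B are d-connected given {C}.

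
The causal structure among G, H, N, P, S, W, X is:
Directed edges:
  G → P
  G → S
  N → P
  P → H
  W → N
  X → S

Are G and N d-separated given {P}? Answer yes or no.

No — G and N are d-connected given {P}.

Bayes-Ball from G | {P} reaches {N,S,W}.
N ∈ reach(G|{P}) ⇒ G ⊥̸ N | {P}.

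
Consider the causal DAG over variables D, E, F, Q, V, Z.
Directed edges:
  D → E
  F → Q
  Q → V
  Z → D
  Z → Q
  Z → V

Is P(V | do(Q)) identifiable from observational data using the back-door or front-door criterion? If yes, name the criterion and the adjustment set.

desc(Q)\{Q}={V}; candidates ⊆ {D,E,F,Z}.
size 0: {}; under {} Q still reaches {D,E,F,V,Z} ∋ V.
{Z}: Q⊥V given {Z} in G with Q→· removed — back-door holds.
P(V|do(Q)) = Σ_{Z} P(V|Q,Z)·P(Z).

P(V|do(Q)): backdoor, adjust for {Z}.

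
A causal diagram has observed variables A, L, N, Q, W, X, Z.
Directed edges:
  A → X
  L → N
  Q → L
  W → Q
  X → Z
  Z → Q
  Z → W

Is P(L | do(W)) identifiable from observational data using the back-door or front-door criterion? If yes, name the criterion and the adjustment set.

desc(W)\{W}={L,N,Q}; candidates ⊆ {A,X,Z}.
size 0: {}; under {} W still reaches {A,L,N,Q,X,Z} ∋ L.
{Z}: W⊥L given {Z} in G with W→· removed — back-door holds.
P(L|do(W)) = Σ_{Z} P(L|W,Z)·P(Z).

P(L|do(W)): backdoor, adjust for {Z}.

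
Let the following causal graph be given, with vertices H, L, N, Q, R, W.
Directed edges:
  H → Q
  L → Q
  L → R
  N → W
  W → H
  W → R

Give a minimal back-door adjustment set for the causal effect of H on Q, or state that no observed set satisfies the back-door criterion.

desc(H)\{H}={Q}; candidates ⊆ {L,N,R,W}.
∅: H⊥Q given ∅ in G with H→· removed — back-door holds.

H→Q: minimal back-door set ∅.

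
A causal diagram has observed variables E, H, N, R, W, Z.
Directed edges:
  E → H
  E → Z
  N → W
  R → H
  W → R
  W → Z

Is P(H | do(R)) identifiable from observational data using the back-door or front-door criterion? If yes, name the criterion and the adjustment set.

desc(R)\{R}={H}; candidates ⊆ {E,N,W,Z}.
∅: R⊥H given ∅ in G with R→· removed — back-door holds.
P(H|do(R)) = P(H|R) — no adjustment needed.

P(H|do(R)): backdoor, adjust for ∅.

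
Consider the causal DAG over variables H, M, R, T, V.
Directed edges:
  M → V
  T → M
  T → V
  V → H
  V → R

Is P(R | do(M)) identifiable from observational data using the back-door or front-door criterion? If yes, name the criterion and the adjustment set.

P(R|do(M)): backdoor, adjust for {T}.

desc(M)\{M}={H,R,V}; candidates ⊆ {T}.
size 0: {}; under {} M still reaches {H,R,T,V} ∋ R.
{T}: M⊥R given {T} in G with M→· removed — back-door holds.
P(R|do(M)) = Σ_{T} P(R|M,T)·P(T).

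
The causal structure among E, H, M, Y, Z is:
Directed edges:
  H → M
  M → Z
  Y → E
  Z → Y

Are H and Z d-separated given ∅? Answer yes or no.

Bayes-Ball from H | ∅ reaches {E,M,Y,Z}.
Z ∈ reach(H|∅) ⇒ H ⊥̸ Z | ∅.

No — H and Z are d-connected given ∅.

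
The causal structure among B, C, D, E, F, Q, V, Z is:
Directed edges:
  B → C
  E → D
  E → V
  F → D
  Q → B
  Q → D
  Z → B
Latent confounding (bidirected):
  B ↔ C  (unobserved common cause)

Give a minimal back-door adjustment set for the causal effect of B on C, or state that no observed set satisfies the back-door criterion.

B→C: no observed back-door set.

desc(B)\{B}={C}; candidates ⊆ {D,E,F,Q,V,Z}.
B↔C: latent back-door arc(s) into B.
size 0: {}; under {} B still reaches {C,D,Q,Z} ∋ C.
size 1: {D}, {E}, {F} …(+3); under {D} B still reaches {C,E,F,Q,V,Z} ∋ C.
size 2: {D,E}, {D,F}, {D,Q} …(+12); under {D,E} B still reaches {C,F,Q,Z} ∋ C.
B↔C cannot be blocked by any observed set — no back-door set.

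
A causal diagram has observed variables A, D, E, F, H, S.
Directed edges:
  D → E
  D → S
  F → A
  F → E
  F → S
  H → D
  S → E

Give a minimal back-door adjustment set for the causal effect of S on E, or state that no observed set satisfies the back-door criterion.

desc(S)\{S}={E}; candidates ⊆ {A,D,F,H}.
size 0: {}; under {} S still reaches {A,D,E,F,H} ∋ E.
size 1: {A}, {D}, {F} …(+1); under {A} S still reaches {D,E,F,H} ∋ E.
{D,F}: S⊥E given {D,F} in G with S→· removed — back-door holds.

S→E: minimal back-door set {D, F}.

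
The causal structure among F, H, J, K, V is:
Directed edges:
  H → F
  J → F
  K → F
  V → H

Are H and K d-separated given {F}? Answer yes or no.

Bayes-Ball from H | {F} reaches {J,K,V}.
K ∈ reach(H|{F}) ⇒ H ⊥̸ K | {F}.

No — H and K are d-connected given {F}.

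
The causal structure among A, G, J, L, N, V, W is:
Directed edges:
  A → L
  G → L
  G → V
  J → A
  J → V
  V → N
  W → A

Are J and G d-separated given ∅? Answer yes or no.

Yes — J ⊥ G | ∅.

Bayes-Ball from J | ∅ reaches {A,L,N,V}.
G ∉ reach(J|∅) ⇒ J ⊥ G | ∅.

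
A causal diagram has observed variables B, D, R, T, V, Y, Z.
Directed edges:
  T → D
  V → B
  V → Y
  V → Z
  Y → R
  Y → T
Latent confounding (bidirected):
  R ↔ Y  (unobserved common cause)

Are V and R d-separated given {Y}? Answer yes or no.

Bayes-Ball from V | {Y} reaches {B,R,Z}.
R ∈ reach(V|{Y}) ⇒ V ⊥̸ R | {Y}.

No — V and R are d-connected given {Y}.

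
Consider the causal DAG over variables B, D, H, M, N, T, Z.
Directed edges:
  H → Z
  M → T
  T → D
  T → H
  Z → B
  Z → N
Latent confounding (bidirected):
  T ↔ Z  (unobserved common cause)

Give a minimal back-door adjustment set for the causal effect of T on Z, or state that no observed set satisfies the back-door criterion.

desc(T)\{T}={B,D,H,N,Z}; candidates ⊆ {M}.
T↔Z: latent back-door arc(s) into T.
size 0: {}; under {} T still reaches {B,M,N,Z} ∋ Z.
size 1: {M}; under {M} T still reaches {B,N,Z} ∋ Z.
T↔Z cannot be blocked by any observed set — no back-door set.

T→Z: no observed back-door set.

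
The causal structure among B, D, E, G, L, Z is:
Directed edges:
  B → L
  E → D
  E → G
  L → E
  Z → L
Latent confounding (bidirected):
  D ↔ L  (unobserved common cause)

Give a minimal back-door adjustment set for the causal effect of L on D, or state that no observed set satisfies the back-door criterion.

desc(L)\{L}={D,E,G}; candidates ⊆ {B,Z}.
L↔D: latent back-door arc(s) into L.
size 0: {}; under {} L still reaches {B,D,Z} ∋ D.
size 1: {B}, {Z}; under {B} L still reaches {D,Z} ∋ D.
size 2: {B,Z}; under {B,Z} L still reaches {D} ∋ D.
L↔D cannot be blocked by any observed set — no back-door set.

L→D: no observed back-door set.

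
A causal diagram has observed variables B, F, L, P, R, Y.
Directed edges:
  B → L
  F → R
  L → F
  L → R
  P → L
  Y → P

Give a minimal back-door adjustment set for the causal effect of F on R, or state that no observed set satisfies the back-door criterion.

desc(F)\{F}={R}; candidates ⊆ {B,L,P,Y}.
size 0: {}; under {} F still reaches {B,L,P,R,Y} ∋ R.
{L}: F⊥R given {L} in G with F→· removed — back-door holds.

F→R: minimal back-door set {L}.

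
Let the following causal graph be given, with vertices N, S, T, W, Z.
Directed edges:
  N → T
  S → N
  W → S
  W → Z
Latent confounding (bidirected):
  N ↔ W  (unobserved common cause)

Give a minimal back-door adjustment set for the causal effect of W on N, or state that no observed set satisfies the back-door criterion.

desc(W)\{W}={N,S,T,Z}; candidates ⊆ {—}.
W↔N: latent back-door arc(s) into W.
size 0: {}; under {} W still reaches {N,T} ∋ N.
W↔N cannot be blocked by any observed set — no back-door set.

W→N: no observed back-door set.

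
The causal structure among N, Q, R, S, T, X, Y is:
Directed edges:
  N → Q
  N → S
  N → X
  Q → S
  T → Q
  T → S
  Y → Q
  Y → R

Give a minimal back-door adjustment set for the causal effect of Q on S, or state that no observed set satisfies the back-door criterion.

desc(Q)\{Q}={S}; candidates ⊆ {N,R,T,X,Y}.
size 0: {}; under {} Q still reaches {N,R,S,T,X,Y} ∋ S.
size 1: {N}, {R}, {T} …(+2); under {N} Q still reaches {R,S,T,Y} ∋ S.
{N,T}: Q⊥S given {N,T} in G with Q→· removed — back-door holds.

Q→S: minimal back-door set {N, T}.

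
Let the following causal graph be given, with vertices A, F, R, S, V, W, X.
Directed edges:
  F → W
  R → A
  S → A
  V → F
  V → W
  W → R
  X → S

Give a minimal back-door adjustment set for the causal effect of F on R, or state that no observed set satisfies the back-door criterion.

desc(F)\{F}={A,R,W}; candidates ⊆ {S,V,X}.
size 0: {}; under {} F still reaches {A,R,V,W} ∋ R.
{V}: F⊥R given {V} in G with F→· removed — back-door holds.

F→R: minimal back-door set {V}.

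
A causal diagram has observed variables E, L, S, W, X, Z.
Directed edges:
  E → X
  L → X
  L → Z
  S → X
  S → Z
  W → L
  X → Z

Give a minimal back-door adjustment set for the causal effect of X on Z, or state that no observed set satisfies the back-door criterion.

X→Z: minimal back-door set {L, S}.

desc(X)\{X}={Z}; candidates ⊆ {E,L,S,W}.
size 0: {}; under {} X still reaches {E,L,S,W,Z} ∋ Z.
size 1: {E}, {L}, {S} …(+1); under {E} X still reaches {L,S,W,Z} ∋ Z.
{L,S}: X⊥Z given {L,S} in G with X→· removed — back-door holds.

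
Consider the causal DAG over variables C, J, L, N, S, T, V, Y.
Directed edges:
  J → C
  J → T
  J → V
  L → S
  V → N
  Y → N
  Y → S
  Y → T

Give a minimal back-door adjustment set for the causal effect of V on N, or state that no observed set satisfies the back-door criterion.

desc(V)\{V}={N}; candidates ⊆ {C,J,L,S,T,Y}.
∅: V⊥N given ∅ in G with V→· removed — back-door holds.

V→N: minimal back-door set ∅.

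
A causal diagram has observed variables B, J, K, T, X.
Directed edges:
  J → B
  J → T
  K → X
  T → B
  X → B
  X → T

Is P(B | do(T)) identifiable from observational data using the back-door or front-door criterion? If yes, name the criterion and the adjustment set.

desc(T)\{T}={B}; candidates ⊆ {J,K,X}.
size 0: {}; under {} T still reaches {B,J,K,X} ∋ B.
size 1: {J}, {K}, {X}; under {J} T still reaches {B,K,X} ∋ B.
{J,X}: T⊥B given {J,X} in G with T→· removed — back-door holds.
P(B|do(T)) = Σ_{J,X} P(B|T,J,X)·P(J,X).

P(B|do(T)): backdoor, adjust for {J, X}.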